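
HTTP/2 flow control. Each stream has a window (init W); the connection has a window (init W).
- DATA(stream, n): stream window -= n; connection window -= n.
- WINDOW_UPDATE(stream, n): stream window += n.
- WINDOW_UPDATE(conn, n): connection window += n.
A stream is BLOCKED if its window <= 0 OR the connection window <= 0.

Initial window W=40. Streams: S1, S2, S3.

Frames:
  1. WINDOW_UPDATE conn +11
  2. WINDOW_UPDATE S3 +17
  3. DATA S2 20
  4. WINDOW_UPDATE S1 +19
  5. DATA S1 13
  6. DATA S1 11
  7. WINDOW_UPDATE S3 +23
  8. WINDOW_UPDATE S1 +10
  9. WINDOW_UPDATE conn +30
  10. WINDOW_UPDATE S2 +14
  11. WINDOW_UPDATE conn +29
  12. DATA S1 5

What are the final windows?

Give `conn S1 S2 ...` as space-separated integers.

Answer: 61 40 34 80

Derivation:
Op 1: conn=51 S1=40 S2=40 S3=40 blocked=[]
Op 2: conn=51 S1=40 S2=40 S3=57 blocked=[]
Op 3: conn=31 S1=40 S2=20 S3=57 blocked=[]
Op 4: conn=31 S1=59 S2=20 S3=57 blocked=[]
Op 5: conn=18 S1=46 S2=20 S3=57 blocked=[]
Op 6: conn=7 S1=35 S2=20 S3=57 blocked=[]
Op 7: conn=7 S1=35 S2=20 S3=80 blocked=[]
Op 8: conn=7 S1=45 S2=20 S3=80 blocked=[]
Op 9: conn=37 S1=45 S2=20 S3=80 blocked=[]
Op 10: conn=37 S1=45 S2=34 S3=80 blocked=[]
Op 11: conn=66 S1=45 S2=34 S3=80 blocked=[]
Op 12: conn=61 S1=40 S2=34 S3=80 blocked=[]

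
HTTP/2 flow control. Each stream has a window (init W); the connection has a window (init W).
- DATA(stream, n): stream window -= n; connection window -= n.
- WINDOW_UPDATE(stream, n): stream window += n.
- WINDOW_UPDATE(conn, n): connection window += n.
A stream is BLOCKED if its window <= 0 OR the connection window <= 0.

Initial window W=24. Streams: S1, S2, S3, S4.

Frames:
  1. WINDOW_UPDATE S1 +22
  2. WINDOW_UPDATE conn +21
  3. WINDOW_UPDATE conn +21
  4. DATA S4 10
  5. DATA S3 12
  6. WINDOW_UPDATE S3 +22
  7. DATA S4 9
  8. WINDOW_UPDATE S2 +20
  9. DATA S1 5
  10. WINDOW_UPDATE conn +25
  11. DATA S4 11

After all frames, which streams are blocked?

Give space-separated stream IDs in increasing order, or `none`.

Op 1: conn=24 S1=46 S2=24 S3=24 S4=24 blocked=[]
Op 2: conn=45 S1=46 S2=24 S3=24 S4=24 blocked=[]
Op 3: conn=66 S1=46 S2=24 S3=24 S4=24 blocked=[]
Op 4: conn=56 S1=46 S2=24 S3=24 S4=14 blocked=[]
Op 5: conn=44 S1=46 S2=24 S3=12 S4=14 blocked=[]
Op 6: conn=44 S1=46 S2=24 S3=34 S4=14 blocked=[]
Op 7: conn=35 S1=46 S2=24 S3=34 S4=5 blocked=[]
Op 8: conn=35 S1=46 S2=44 S3=34 S4=5 blocked=[]
Op 9: conn=30 S1=41 S2=44 S3=34 S4=5 blocked=[]
Op 10: conn=55 S1=41 S2=44 S3=34 S4=5 blocked=[]
Op 11: conn=44 S1=41 S2=44 S3=34 S4=-6 blocked=[4]

Answer: S4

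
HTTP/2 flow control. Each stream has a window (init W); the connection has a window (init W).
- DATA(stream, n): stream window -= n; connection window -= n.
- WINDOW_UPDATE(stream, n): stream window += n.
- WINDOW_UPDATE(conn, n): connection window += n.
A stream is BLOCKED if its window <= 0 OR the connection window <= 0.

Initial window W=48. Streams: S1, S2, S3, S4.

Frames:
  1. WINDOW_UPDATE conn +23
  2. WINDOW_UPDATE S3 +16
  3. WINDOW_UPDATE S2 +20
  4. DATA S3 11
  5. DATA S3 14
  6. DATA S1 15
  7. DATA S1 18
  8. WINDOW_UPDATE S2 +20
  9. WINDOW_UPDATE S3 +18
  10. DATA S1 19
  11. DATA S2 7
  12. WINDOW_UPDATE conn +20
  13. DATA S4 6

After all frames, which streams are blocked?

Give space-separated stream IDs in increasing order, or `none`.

Answer: S1

Derivation:
Op 1: conn=71 S1=48 S2=48 S3=48 S4=48 blocked=[]
Op 2: conn=71 S1=48 S2=48 S3=64 S4=48 blocked=[]
Op 3: conn=71 S1=48 S2=68 S3=64 S4=48 blocked=[]
Op 4: conn=60 S1=48 S2=68 S3=53 S4=48 blocked=[]
Op 5: conn=46 S1=48 S2=68 S3=39 S4=48 blocked=[]
Op 6: conn=31 S1=33 S2=68 S3=39 S4=48 blocked=[]
Op 7: conn=13 S1=15 S2=68 S3=39 S4=48 blocked=[]
Op 8: conn=13 S1=15 S2=88 S3=39 S4=48 blocked=[]
Op 9: conn=13 S1=15 S2=88 S3=57 S4=48 blocked=[]
Op 10: conn=-6 S1=-4 S2=88 S3=57 S4=48 blocked=[1, 2, 3, 4]
Op 11: conn=-13 S1=-4 S2=81 S3=57 S4=48 blocked=[1, 2, 3, 4]
Op 12: conn=7 S1=-4 S2=81 S3=57 S4=48 blocked=[1]
Op 13: conn=1 S1=-4 S2=81 S3=57 S4=42 blocked=[1]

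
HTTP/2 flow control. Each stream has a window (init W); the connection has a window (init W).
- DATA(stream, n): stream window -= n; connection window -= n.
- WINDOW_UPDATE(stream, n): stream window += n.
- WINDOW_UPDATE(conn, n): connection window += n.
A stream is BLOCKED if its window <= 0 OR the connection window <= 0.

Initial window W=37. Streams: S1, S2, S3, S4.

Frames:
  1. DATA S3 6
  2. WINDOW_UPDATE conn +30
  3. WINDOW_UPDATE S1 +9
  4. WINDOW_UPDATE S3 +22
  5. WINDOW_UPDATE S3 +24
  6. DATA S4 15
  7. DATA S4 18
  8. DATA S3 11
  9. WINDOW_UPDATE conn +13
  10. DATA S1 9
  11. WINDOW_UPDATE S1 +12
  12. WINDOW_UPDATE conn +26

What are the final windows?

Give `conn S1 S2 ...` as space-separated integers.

Op 1: conn=31 S1=37 S2=37 S3=31 S4=37 blocked=[]
Op 2: conn=61 S1=37 S2=37 S3=31 S4=37 blocked=[]
Op 3: conn=61 S1=46 S2=37 S3=31 S4=37 blocked=[]
Op 4: conn=61 S1=46 S2=37 S3=53 S4=37 blocked=[]
Op 5: conn=61 S1=46 S2=37 S3=77 S4=37 blocked=[]
Op 6: conn=46 S1=46 S2=37 S3=77 S4=22 blocked=[]
Op 7: conn=28 S1=46 S2=37 S3=77 S4=4 blocked=[]
Op 8: conn=17 S1=46 S2=37 S3=66 S4=4 blocked=[]
Op 9: conn=30 S1=46 S2=37 S3=66 S4=4 blocked=[]
Op 10: conn=21 S1=37 S2=37 S3=66 S4=4 blocked=[]
Op 11: conn=21 S1=49 S2=37 S3=66 S4=4 blocked=[]
Op 12: conn=47 S1=49 S2=37 S3=66 S4=4 blocked=[]

Answer: 47 49 37 66 4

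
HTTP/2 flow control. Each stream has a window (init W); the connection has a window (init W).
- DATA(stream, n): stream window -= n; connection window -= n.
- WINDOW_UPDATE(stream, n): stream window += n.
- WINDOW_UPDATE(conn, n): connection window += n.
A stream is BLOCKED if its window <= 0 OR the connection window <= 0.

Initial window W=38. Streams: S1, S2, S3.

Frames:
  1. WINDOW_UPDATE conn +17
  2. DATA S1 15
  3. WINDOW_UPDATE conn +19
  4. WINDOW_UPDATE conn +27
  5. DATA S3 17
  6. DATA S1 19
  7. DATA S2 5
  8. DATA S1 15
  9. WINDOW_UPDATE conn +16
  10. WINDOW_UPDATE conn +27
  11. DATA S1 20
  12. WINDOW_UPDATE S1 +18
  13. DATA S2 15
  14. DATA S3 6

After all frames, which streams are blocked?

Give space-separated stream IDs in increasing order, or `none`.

Op 1: conn=55 S1=38 S2=38 S3=38 blocked=[]
Op 2: conn=40 S1=23 S2=38 S3=38 blocked=[]
Op 3: conn=59 S1=23 S2=38 S3=38 blocked=[]
Op 4: conn=86 S1=23 S2=38 S3=38 blocked=[]
Op 5: conn=69 S1=23 S2=38 S3=21 blocked=[]
Op 6: conn=50 S1=4 S2=38 S3=21 blocked=[]
Op 7: conn=45 S1=4 S2=33 S3=21 blocked=[]
Op 8: conn=30 S1=-11 S2=33 S3=21 blocked=[1]
Op 9: conn=46 S1=-11 S2=33 S3=21 blocked=[1]
Op 10: conn=73 S1=-11 S2=33 S3=21 blocked=[1]
Op 11: conn=53 S1=-31 S2=33 S3=21 blocked=[1]
Op 12: conn=53 S1=-13 S2=33 S3=21 blocked=[1]
Op 13: conn=38 S1=-13 S2=18 S3=21 blocked=[1]
Op 14: conn=32 S1=-13 S2=18 S3=15 blocked=[1]

Answer: S1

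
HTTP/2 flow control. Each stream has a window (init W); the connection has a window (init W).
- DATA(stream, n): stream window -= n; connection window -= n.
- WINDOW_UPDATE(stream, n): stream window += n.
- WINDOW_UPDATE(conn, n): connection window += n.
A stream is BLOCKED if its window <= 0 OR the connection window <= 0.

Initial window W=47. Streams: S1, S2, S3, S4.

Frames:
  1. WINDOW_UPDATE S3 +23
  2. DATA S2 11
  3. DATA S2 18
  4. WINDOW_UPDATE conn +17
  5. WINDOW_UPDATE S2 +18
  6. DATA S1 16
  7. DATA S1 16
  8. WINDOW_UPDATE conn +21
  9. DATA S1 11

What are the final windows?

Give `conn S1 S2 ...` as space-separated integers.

Answer: 13 4 36 70 47

Derivation:
Op 1: conn=47 S1=47 S2=47 S3=70 S4=47 blocked=[]
Op 2: conn=36 S1=47 S2=36 S3=70 S4=47 blocked=[]
Op 3: conn=18 S1=47 S2=18 S3=70 S4=47 blocked=[]
Op 4: conn=35 S1=47 S2=18 S3=70 S4=47 blocked=[]
Op 5: conn=35 S1=47 S2=36 S3=70 S4=47 blocked=[]
Op 6: conn=19 S1=31 S2=36 S3=70 S4=47 blocked=[]
Op 7: conn=3 S1=15 S2=36 S3=70 S4=47 blocked=[]
Op 8: conn=24 S1=15 S2=36 S3=70 S4=47 blocked=[]
Op 9: conn=13 S1=4 S2=36 S3=70 S4=47 blocked=[]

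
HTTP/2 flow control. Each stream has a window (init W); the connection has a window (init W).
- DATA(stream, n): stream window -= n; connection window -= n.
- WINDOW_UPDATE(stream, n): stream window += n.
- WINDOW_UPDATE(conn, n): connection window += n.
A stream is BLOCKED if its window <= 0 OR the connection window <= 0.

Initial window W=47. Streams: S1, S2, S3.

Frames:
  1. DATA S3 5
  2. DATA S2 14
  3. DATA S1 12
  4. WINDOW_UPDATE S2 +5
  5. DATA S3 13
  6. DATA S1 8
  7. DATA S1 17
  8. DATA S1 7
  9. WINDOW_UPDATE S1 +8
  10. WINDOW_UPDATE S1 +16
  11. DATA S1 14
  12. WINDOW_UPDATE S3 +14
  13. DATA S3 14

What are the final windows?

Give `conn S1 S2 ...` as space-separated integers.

Op 1: conn=42 S1=47 S2=47 S3=42 blocked=[]
Op 2: conn=28 S1=47 S2=33 S3=42 blocked=[]
Op 3: conn=16 S1=35 S2=33 S3=42 blocked=[]
Op 4: conn=16 S1=35 S2=38 S3=42 blocked=[]
Op 5: conn=3 S1=35 S2=38 S3=29 blocked=[]
Op 6: conn=-5 S1=27 S2=38 S3=29 blocked=[1, 2, 3]
Op 7: conn=-22 S1=10 S2=38 S3=29 blocked=[1, 2, 3]
Op 8: conn=-29 S1=3 S2=38 S3=29 blocked=[1, 2, 3]
Op 9: conn=-29 S1=11 S2=38 S3=29 blocked=[1, 2, 3]
Op 10: conn=-29 S1=27 S2=38 S3=29 blocked=[1, 2, 3]
Op 11: conn=-43 S1=13 S2=38 S3=29 blocked=[1, 2, 3]
Op 12: conn=-43 S1=13 S2=38 S3=43 blocked=[1, 2, 3]
Op 13: conn=-57 S1=13 S2=38 S3=29 blocked=[1, 2, 3]

Answer: -57 13 38 29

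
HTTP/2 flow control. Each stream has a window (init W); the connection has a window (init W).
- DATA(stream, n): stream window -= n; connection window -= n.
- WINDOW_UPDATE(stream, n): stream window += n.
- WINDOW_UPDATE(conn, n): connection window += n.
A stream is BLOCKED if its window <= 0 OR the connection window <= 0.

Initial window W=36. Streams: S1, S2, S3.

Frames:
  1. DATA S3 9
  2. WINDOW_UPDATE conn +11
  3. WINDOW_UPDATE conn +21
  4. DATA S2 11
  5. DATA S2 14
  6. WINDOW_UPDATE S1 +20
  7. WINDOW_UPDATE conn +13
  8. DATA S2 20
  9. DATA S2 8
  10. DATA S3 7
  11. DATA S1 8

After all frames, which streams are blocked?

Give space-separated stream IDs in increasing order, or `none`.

Op 1: conn=27 S1=36 S2=36 S3=27 blocked=[]
Op 2: conn=38 S1=36 S2=36 S3=27 blocked=[]
Op 3: conn=59 S1=36 S2=36 S3=27 blocked=[]
Op 4: conn=48 S1=36 S2=25 S3=27 blocked=[]
Op 5: conn=34 S1=36 S2=11 S3=27 blocked=[]
Op 6: conn=34 S1=56 S2=11 S3=27 blocked=[]
Op 7: conn=47 S1=56 S2=11 S3=27 blocked=[]
Op 8: conn=27 S1=56 S2=-9 S3=27 blocked=[2]
Op 9: conn=19 S1=56 S2=-17 S3=27 blocked=[2]
Op 10: conn=12 S1=56 S2=-17 S3=20 blocked=[2]
Op 11: conn=4 S1=48 S2=-17 S3=20 blocked=[2]

Answer: S2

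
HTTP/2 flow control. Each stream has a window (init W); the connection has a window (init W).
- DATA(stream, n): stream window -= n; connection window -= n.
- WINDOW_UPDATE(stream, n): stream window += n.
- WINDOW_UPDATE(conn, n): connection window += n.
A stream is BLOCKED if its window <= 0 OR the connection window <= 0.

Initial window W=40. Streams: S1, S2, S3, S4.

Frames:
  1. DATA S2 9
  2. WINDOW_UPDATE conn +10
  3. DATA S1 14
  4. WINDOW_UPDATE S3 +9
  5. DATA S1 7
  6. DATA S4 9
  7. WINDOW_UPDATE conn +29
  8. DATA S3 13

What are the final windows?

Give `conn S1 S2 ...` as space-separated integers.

Op 1: conn=31 S1=40 S2=31 S3=40 S4=40 blocked=[]
Op 2: conn=41 S1=40 S2=31 S3=40 S4=40 blocked=[]
Op 3: conn=27 S1=26 S2=31 S3=40 S4=40 blocked=[]
Op 4: conn=27 S1=26 S2=31 S3=49 S4=40 blocked=[]
Op 5: conn=20 S1=19 S2=31 S3=49 S4=40 blocked=[]
Op 6: conn=11 S1=19 S2=31 S3=49 S4=31 blocked=[]
Op 7: conn=40 S1=19 S2=31 S3=49 S4=31 blocked=[]
Op 8: conn=27 S1=19 S2=31 S3=36 S4=31 blocked=[]

Answer: 27 19 31 36 31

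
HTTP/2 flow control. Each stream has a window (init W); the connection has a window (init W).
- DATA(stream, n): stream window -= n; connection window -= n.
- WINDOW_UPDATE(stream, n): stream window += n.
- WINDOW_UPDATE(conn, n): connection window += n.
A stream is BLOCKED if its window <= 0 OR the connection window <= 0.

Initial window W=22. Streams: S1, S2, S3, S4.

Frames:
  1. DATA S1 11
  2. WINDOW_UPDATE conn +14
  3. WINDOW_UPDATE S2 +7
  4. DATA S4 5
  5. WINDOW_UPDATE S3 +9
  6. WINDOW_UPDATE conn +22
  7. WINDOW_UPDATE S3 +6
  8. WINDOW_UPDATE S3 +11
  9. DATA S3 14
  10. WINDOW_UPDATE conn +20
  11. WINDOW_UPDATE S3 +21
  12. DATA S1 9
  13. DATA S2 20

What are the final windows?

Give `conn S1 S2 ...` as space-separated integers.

Answer: 19 2 9 55 17

Derivation:
Op 1: conn=11 S1=11 S2=22 S3=22 S4=22 blocked=[]
Op 2: conn=25 S1=11 S2=22 S3=22 S4=22 blocked=[]
Op 3: conn=25 S1=11 S2=29 S3=22 S4=22 blocked=[]
Op 4: conn=20 S1=11 S2=29 S3=22 S4=17 blocked=[]
Op 5: conn=20 S1=11 S2=29 S3=31 S4=17 blocked=[]
Op 6: conn=42 S1=11 S2=29 S3=31 S4=17 blocked=[]
Op 7: conn=42 S1=11 S2=29 S3=37 S4=17 blocked=[]
Op 8: conn=42 S1=11 S2=29 S3=48 S4=17 blocked=[]
Op 9: conn=28 S1=11 S2=29 S3=34 S4=17 blocked=[]
Op 10: conn=48 S1=11 S2=29 S3=34 S4=17 blocked=[]
Op 11: conn=48 S1=11 S2=29 S3=55 S4=17 blocked=[]
Op 12: conn=39 S1=2 S2=29 S3=55 S4=17 blocked=[]
Op 13: conn=19 S1=2 S2=9 S3=55 S4=17 blocked=[]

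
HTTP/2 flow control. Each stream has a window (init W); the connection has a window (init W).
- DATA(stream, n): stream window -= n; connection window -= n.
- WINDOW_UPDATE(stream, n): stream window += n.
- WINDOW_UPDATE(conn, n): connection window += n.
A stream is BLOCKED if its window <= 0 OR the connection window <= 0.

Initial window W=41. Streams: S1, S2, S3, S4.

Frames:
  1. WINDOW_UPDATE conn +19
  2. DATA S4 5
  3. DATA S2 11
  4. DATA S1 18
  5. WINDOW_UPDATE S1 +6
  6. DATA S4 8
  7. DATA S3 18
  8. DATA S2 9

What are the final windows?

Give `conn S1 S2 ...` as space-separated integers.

Answer: -9 29 21 23 28

Derivation:
Op 1: conn=60 S1=41 S2=41 S3=41 S4=41 blocked=[]
Op 2: conn=55 S1=41 S2=41 S3=41 S4=36 blocked=[]
Op 3: conn=44 S1=41 S2=30 S3=41 S4=36 blocked=[]
Op 4: conn=26 S1=23 S2=30 S3=41 S4=36 blocked=[]
Op 5: conn=26 S1=29 S2=30 S3=41 S4=36 blocked=[]
Op 6: conn=18 S1=29 S2=30 S3=41 S4=28 blocked=[]
Op 7: conn=0 S1=29 S2=30 S3=23 S4=28 blocked=[1, 2, 3, 4]
Op 8: conn=-9 S1=29 S2=21 S3=23 S4=28 blocked=[1, 2, 3, 4]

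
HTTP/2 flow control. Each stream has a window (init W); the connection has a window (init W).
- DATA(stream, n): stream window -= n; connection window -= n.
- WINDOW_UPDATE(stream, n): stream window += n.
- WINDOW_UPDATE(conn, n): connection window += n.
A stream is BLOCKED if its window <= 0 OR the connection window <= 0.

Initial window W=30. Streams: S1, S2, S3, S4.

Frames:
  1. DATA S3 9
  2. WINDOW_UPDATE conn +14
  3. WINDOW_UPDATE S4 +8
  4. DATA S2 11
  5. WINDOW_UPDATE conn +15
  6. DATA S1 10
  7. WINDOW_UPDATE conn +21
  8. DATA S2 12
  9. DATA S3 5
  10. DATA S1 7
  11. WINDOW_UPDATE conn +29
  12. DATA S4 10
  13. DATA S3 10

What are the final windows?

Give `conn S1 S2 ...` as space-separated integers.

Answer: 35 13 7 6 28

Derivation:
Op 1: conn=21 S1=30 S2=30 S3=21 S4=30 blocked=[]
Op 2: conn=35 S1=30 S2=30 S3=21 S4=30 blocked=[]
Op 3: conn=35 S1=30 S2=30 S3=21 S4=38 blocked=[]
Op 4: conn=24 S1=30 S2=19 S3=21 S4=38 blocked=[]
Op 5: conn=39 S1=30 S2=19 S3=21 S4=38 blocked=[]
Op 6: conn=29 S1=20 S2=19 S3=21 S4=38 blocked=[]
Op 7: conn=50 S1=20 S2=19 S3=21 S4=38 blocked=[]
Op 8: conn=38 S1=20 S2=7 S3=21 S4=38 blocked=[]
Op 9: conn=33 S1=20 S2=7 S3=16 S4=38 blocked=[]
Op 10: conn=26 S1=13 S2=7 S3=16 S4=38 blocked=[]
Op 11: conn=55 S1=13 S2=7 S3=16 S4=38 blocked=[]
Op 12: conn=45 S1=13 S2=7 S3=16 S4=28 blocked=[]
Op 13: conn=35 S1=13 S2=7 S3=6 S4=28 blocked=[]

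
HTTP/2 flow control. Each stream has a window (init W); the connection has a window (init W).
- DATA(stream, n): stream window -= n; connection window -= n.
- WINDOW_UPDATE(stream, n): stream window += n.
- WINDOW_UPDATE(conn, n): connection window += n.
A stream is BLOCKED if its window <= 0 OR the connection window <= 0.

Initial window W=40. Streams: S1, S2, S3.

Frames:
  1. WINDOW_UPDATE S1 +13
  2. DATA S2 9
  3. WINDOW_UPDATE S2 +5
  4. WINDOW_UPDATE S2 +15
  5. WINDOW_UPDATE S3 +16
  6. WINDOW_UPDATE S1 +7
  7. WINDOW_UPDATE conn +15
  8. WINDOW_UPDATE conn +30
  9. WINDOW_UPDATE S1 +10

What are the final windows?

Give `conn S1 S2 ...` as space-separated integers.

Op 1: conn=40 S1=53 S2=40 S3=40 blocked=[]
Op 2: conn=31 S1=53 S2=31 S3=40 blocked=[]
Op 3: conn=31 S1=53 S2=36 S3=40 blocked=[]
Op 4: conn=31 S1=53 S2=51 S3=40 blocked=[]
Op 5: conn=31 S1=53 S2=51 S3=56 blocked=[]
Op 6: conn=31 S1=60 S2=51 S3=56 blocked=[]
Op 7: conn=46 S1=60 S2=51 S3=56 blocked=[]
Op 8: conn=76 S1=60 S2=51 S3=56 blocked=[]
Op 9: conn=76 S1=70 S2=51 S3=56 blocked=[]

Answer: 76 70 51 56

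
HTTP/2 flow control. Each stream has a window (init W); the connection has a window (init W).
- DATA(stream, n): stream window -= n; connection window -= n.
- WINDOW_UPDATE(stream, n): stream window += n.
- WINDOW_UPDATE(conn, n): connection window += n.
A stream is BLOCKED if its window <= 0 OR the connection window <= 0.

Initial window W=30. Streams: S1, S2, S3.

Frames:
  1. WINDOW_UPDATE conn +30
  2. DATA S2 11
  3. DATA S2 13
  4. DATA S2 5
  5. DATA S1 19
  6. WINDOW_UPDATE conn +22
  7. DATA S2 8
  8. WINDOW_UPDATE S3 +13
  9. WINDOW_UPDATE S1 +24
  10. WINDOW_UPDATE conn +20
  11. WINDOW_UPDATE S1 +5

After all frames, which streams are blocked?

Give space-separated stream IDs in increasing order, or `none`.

Answer: S2

Derivation:
Op 1: conn=60 S1=30 S2=30 S3=30 blocked=[]
Op 2: conn=49 S1=30 S2=19 S3=30 blocked=[]
Op 3: conn=36 S1=30 S2=6 S3=30 blocked=[]
Op 4: conn=31 S1=30 S2=1 S3=30 blocked=[]
Op 5: conn=12 S1=11 S2=1 S3=30 blocked=[]
Op 6: conn=34 S1=11 S2=1 S3=30 blocked=[]
Op 7: conn=26 S1=11 S2=-7 S3=30 blocked=[2]
Op 8: conn=26 S1=11 S2=-7 S3=43 blocked=[2]
Op 9: conn=26 S1=35 S2=-7 S3=43 blocked=[2]
Op 10: conn=46 S1=35 S2=-7 S3=43 blocked=[2]
Op 11: conn=46 S1=40 S2=-7 S3=43 blocked=[2]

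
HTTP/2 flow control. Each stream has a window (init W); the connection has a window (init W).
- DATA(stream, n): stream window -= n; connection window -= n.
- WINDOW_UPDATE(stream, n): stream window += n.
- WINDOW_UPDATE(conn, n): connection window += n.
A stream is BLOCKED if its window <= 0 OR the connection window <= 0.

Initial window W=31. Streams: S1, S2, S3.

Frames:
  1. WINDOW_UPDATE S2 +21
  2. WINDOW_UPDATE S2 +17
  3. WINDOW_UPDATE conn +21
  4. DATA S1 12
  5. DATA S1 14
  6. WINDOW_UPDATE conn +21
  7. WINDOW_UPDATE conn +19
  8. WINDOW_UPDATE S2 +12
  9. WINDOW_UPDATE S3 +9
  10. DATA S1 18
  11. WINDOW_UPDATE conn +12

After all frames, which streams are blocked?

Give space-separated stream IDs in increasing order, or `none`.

Answer: S1

Derivation:
Op 1: conn=31 S1=31 S2=52 S3=31 blocked=[]
Op 2: conn=31 S1=31 S2=69 S3=31 blocked=[]
Op 3: conn=52 S1=31 S2=69 S3=31 blocked=[]
Op 4: conn=40 S1=19 S2=69 S3=31 blocked=[]
Op 5: conn=26 S1=5 S2=69 S3=31 blocked=[]
Op 6: conn=47 S1=5 S2=69 S3=31 blocked=[]
Op 7: conn=66 S1=5 S2=69 S3=31 blocked=[]
Op 8: conn=66 S1=5 S2=81 S3=31 blocked=[]
Op 9: conn=66 S1=5 S2=81 S3=40 blocked=[]
Op 10: conn=48 S1=-13 S2=81 S3=40 blocked=[1]
Op 11: conn=60 S1=-13 S2=81 S3=40 blocked=[1]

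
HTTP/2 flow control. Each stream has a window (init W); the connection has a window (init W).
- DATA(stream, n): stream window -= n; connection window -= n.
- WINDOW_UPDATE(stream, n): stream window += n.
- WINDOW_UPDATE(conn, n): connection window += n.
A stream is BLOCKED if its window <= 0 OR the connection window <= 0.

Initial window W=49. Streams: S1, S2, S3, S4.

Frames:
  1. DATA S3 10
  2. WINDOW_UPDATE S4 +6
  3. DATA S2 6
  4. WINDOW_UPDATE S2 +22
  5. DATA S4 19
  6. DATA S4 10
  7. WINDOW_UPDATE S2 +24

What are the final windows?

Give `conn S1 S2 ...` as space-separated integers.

Answer: 4 49 89 39 26

Derivation:
Op 1: conn=39 S1=49 S2=49 S3=39 S4=49 blocked=[]
Op 2: conn=39 S1=49 S2=49 S3=39 S4=55 blocked=[]
Op 3: conn=33 S1=49 S2=43 S3=39 S4=55 blocked=[]
Op 4: conn=33 S1=49 S2=65 S3=39 S4=55 blocked=[]
Op 5: conn=14 S1=49 S2=65 S3=39 S4=36 blocked=[]
Op 6: conn=4 S1=49 S2=65 S3=39 S4=26 blocked=[]
Op 7: conn=4 S1=49 S2=89 S3=39 S4=26 blocked=[]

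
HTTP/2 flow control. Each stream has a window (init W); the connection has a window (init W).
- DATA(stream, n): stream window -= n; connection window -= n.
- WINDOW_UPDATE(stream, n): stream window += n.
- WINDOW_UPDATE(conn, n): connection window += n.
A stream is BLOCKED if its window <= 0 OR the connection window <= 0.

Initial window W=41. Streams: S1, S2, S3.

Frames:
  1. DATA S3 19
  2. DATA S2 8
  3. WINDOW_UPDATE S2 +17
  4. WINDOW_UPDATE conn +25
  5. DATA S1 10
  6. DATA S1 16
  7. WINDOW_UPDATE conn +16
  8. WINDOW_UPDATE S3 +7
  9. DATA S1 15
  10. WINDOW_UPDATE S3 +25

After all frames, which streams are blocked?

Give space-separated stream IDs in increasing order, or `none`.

Op 1: conn=22 S1=41 S2=41 S3=22 blocked=[]
Op 2: conn=14 S1=41 S2=33 S3=22 blocked=[]
Op 3: conn=14 S1=41 S2=50 S3=22 blocked=[]
Op 4: conn=39 S1=41 S2=50 S3=22 blocked=[]
Op 5: conn=29 S1=31 S2=50 S3=22 blocked=[]
Op 6: conn=13 S1=15 S2=50 S3=22 blocked=[]
Op 7: conn=29 S1=15 S2=50 S3=22 blocked=[]
Op 8: conn=29 S1=15 S2=50 S3=29 blocked=[]
Op 9: conn=14 S1=0 S2=50 S3=29 blocked=[1]
Op 10: conn=14 S1=0 S2=50 S3=54 blocked=[1]

Answer: S1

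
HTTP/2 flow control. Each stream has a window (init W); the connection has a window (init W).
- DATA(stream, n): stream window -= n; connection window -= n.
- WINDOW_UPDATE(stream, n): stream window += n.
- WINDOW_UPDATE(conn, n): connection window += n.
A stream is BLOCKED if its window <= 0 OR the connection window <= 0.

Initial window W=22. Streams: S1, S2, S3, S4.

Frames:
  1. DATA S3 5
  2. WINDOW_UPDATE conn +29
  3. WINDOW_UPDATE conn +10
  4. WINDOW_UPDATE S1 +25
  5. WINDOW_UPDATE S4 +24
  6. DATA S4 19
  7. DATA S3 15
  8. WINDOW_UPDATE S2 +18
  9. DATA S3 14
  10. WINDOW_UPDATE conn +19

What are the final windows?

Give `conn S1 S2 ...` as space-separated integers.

Op 1: conn=17 S1=22 S2=22 S3=17 S4=22 blocked=[]
Op 2: conn=46 S1=22 S2=22 S3=17 S4=22 blocked=[]
Op 3: conn=56 S1=22 S2=22 S3=17 S4=22 blocked=[]
Op 4: conn=56 S1=47 S2=22 S3=17 S4=22 blocked=[]
Op 5: conn=56 S1=47 S2=22 S3=17 S4=46 blocked=[]
Op 6: conn=37 S1=47 S2=22 S3=17 S4=27 blocked=[]
Op 7: conn=22 S1=47 S2=22 S3=2 S4=27 blocked=[]
Op 8: conn=22 S1=47 S2=40 S3=2 S4=27 blocked=[]
Op 9: conn=8 S1=47 S2=40 S3=-12 S4=27 blocked=[3]
Op 10: conn=27 S1=47 S2=40 S3=-12 S4=27 blocked=[3]

Answer: 27 47 40 -12 27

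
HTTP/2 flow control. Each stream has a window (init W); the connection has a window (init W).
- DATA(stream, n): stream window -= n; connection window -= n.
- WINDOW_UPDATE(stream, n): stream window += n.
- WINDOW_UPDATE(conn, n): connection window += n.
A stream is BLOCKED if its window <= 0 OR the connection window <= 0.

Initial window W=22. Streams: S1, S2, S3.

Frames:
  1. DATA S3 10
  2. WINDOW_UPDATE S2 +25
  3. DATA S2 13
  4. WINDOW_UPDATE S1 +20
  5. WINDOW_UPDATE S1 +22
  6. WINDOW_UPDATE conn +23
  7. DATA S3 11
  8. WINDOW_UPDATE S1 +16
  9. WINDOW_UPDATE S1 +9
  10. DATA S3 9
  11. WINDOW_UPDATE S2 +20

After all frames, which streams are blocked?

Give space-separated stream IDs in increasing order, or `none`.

Op 1: conn=12 S1=22 S2=22 S3=12 blocked=[]
Op 2: conn=12 S1=22 S2=47 S3=12 blocked=[]
Op 3: conn=-1 S1=22 S2=34 S3=12 blocked=[1, 2, 3]
Op 4: conn=-1 S1=42 S2=34 S3=12 blocked=[1, 2, 3]
Op 5: conn=-1 S1=64 S2=34 S3=12 blocked=[1, 2, 3]
Op 6: conn=22 S1=64 S2=34 S3=12 blocked=[]
Op 7: conn=11 S1=64 S2=34 S3=1 blocked=[]
Op 8: conn=11 S1=80 S2=34 S3=1 blocked=[]
Op 9: conn=11 S1=89 S2=34 S3=1 blocked=[]
Op 10: conn=2 S1=89 S2=34 S3=-8 blocked=[3]
Op 11: conn=2 S1=89 S2=54 S3=-8 blocked=[3]

Answer: S3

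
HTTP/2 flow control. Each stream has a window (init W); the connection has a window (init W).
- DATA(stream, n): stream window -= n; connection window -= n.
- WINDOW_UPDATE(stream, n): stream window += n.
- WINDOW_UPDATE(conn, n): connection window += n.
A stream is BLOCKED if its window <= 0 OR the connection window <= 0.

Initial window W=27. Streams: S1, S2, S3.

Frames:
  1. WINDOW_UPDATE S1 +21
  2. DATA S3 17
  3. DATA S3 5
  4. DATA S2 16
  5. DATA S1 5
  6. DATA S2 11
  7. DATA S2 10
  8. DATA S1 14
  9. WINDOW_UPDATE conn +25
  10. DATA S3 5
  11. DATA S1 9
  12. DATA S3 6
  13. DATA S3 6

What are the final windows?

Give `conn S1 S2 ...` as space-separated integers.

Op 1: conn=27 S1=48 S2=27 S3=27 blocked=[]
Op 2: conn=10 S1=48 S2=27 S3=10 blocked=[]
Op 3: conn=5 S1=48 S2=27 S3=5 blocked=[]
Op 4: conn=-11 S1=48 S2=11 S3=5 blocked=[1, 2, 3]
Op 5: conn=-16 S1=43 S2=11 S3=5 blocked=[1, 2, 3]
Op 6: conn=-27 S1=43 S2=0 S3=5 blocked=[1, 2, 3]
Op 7: conn=-37 S1=43 S2=-10 S3=5 blocked=[1, 2, 3]
Op 8: conn=-51 S1=29 S2=-10 S3=5 blocked=[1, 2, 3]
Op 9: conn=-26 S1=29 S2=-10 S3=5 blocked=[1, 2, 3]
Op 10: conn=-31 S1=29 S2=-10 S3=0 blocked=[1, 2, 3]
Op 11: conn=-40 S1=20 S2=-10 S3=0 blocked=[1, 2, 3]
Op 12: conn=-46 S1=20 S2=-10 S3=-6 blocked=[1, 2, 3]
Op 13: conn=-52 S1=20 S2=-10 S3=-12 blocked=[1, 2, 3]

Answer: -52 20 -10 -12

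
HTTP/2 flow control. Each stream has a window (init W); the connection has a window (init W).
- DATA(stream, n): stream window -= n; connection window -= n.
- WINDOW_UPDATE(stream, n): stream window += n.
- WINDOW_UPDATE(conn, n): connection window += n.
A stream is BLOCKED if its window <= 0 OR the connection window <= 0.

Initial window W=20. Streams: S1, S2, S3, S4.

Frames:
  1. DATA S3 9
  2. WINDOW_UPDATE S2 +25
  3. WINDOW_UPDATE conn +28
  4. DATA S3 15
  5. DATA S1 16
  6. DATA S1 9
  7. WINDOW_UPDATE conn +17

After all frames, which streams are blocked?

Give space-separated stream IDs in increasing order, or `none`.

Answer: S1 S3

Derivation:
Op 1: conn=11 S1=20 S2=20 S3=11 S4=20 blocked=[]
Op 2: conn=11 S1=20 S2=45 S3=11 S4=20 blocked=[]
Op 3: conn=39 S1=20 S2=45 S3=11 S4=20 blocked=[]
Op 4: conn=24 S1=20 S2=45 S3=-4 S4=20 blocked=[3]
Op 5: conn=8 S1=4 S2=45 S3=-4 S4=20 blocked=[3]
Op 6: conn=-1 S1=-5 S2=45 S3=-4 S4=20 blocked=[1, 2, 3, 4]
Op 7: conn=16 S1=-5 S2=45 S3=-4 S4=20 blocked=[1, 3]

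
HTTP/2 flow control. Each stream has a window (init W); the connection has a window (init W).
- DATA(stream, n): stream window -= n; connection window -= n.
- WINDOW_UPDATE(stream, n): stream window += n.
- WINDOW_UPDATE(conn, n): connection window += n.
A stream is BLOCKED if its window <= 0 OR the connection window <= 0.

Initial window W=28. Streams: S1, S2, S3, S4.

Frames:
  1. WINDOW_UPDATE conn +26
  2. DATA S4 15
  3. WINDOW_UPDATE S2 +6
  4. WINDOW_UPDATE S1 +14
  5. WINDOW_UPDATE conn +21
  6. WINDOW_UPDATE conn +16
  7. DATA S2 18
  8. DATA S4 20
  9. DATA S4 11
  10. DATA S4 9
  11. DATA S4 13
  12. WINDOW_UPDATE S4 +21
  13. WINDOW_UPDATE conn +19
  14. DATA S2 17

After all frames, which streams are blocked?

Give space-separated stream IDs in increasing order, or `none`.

Op 1: conn=54 S1=28 S2=28 S3=28 S4=28 blocked=[]
Op 2: conn=39 S1=28 S2=28 S3=28 S4=13 blocked=[]
Op 3: conn=39 S1=28 S2=34 S3=28 S4=13 blocked=[]
Op 4: conn=39 S1=42 S2=34 S3=28 S4=13 blocked=[]
Op 5: conn=60 S1=42 S2=34 S3=28 S4=13 blocked=[]
Op 6: conn=76 S1=42 S2=34 S3=28 S4=13 blocked=[]
Op 7: conn=58 S1=42 S2=16 S3=28 S4=13 blocked=[]
Op 8: conn=38 S1=42 S2=16 S3=28 S4=-7 blocked=[4]
Op 9: conn=27 S1=42 S2=16 S3=28 S4=-18 blocked=[4]
Op 10: conn=18 S1=42 S2=16 S3=28 S4=-27 blocked=[4]
Op 11: conn=5 S1=42 S2=16 S3=28 S4=-40 blocked=[4]
Op 12: conn=5 S1=42 S2=16 S3=28 S4=-19 blocked=[4]
Op 13: conn=24 S1=42 S2=16 S3=28 S4=-19 blocked=[4]
Op 14: conn=7 S1=42 S2=-1 S3=28 S4=-19 blocked=[2, 4]

Answer: S2 S4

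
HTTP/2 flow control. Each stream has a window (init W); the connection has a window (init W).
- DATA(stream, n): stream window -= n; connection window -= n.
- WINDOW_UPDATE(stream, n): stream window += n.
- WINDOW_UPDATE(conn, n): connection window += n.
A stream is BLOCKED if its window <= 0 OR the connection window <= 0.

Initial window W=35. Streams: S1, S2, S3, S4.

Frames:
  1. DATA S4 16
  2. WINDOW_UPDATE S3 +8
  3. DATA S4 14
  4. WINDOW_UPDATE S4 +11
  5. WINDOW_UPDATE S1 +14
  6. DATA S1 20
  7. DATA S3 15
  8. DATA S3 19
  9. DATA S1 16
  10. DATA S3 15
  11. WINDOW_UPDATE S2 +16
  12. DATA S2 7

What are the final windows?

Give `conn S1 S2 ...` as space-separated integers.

Op 1: conn=19 S1=35 S2=35 S3=35 S4=19 blocked=[]
Op 2: conn=19 S1=35 S2=35 S3=43 S4=19 blocked=[]
Op 3: conn=5 S1=35 S2=35 S3=43 S4=5 blocked=[]
Op 4: conn=5 S1=35 S2=35 S3=43 S4=16 blocked=[]
Op 5: conn=5 S1=49 S2=35 S3=43 S4=16 blocked=[]
Op 6: conn=-15 S1=29 S2=35 S3=43 S4=16 blocked=[1, 2, 3, 4]
Op 7: conn=-30 S1=29 S2=35 S3=28 S4=16 blocked=[1, 2, 3, 4]
Op 8: conn=-49 S1=29 S2=35 S3=9 S4=16 blocked=[1, 2, 3, 4]
Op 9: conn=-65 S1=13 S2=35 S3=9 S4=16 blocked=[1, 2, 3, 4]
Op 10: conn=-80 S1=13 S2=35 S3=-6 S4=16 blocked=[1, 2, 3, 4]
Op 11: conn=-80 S1=13 S2=51 S3=-6 S4=16 blocked=[1, 2, 3, 4]
Op 12: conn=-87 S1=13 S2=44 S3=-6 S4=16 blocked=[1, 2, 3, 4]

Answer: -87 13 44 -6 16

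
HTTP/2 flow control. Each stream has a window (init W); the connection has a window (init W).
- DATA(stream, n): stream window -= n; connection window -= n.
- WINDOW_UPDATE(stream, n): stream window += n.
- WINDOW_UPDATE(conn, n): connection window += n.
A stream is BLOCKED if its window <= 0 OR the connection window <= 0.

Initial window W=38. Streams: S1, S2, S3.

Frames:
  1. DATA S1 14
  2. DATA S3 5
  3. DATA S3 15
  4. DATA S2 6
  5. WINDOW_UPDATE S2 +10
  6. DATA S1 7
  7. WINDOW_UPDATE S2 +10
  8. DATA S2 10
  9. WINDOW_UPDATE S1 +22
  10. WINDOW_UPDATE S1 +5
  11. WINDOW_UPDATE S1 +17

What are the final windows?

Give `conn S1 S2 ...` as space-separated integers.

Op 1: conn=24 S1=24 S2=38 S3=38 blocked=[]
Op 2: conn=19 S1=24 S2=38 S3=33 blocked=[]
Op 3: conn=4 S1=24 S2=38 S3=18 blocked=[]
Op 4: conn=-2 S1=24 S2=32 S3=18 blocked=[1, 2, 3]
Op 5: conn=-2 S1=24 S2=42 S3=18 blocked=[1, 2, 3]
Op 6: conn=-9 S1=17 S2=42 S3=18 blocked=[1, 2, 3]
Op 7: conn=-9 S1=17 S2=52 S3=18 blocked=[1, 2, 3]
Op 8: conn=-19 S1=17 S2=42 S3=18 blocked=[1, 2, 3]
Op 9: conn=-19 S1=39 S2=42 S3=18 blocked=[1, 2, 3]
Op 10: conn=-19 S1=44 S2=42 S3=18 blocked=[1, 2, 3]
Op 11: conn=-19 S1=61 S2=42 S3=18 blocked=[1, 2, 3]

Answer: -19 61 42 18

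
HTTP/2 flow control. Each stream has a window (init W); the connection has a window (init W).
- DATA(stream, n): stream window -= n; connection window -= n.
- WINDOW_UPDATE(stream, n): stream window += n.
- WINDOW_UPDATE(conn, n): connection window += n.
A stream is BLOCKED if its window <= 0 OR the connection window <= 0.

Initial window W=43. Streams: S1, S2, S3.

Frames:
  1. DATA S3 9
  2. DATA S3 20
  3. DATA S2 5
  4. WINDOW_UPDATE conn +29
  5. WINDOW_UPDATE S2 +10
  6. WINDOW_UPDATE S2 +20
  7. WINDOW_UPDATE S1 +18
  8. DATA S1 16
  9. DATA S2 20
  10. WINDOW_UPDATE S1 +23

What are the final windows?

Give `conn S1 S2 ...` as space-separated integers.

Op 1: conn=34 S1=43 S2=43 S3=34 blocked=[]
Op 2: conn=14 S1=43 S2=43 S3=14 blocked=[]
Op 3: conn=9 S1=43 S2=38 S3=14 blocked=[]
Op 4: conn=38 S1=43 S2=38 S3=14 blocked=[]
Op 5: conn=38 S1=43 S2=48 S3=14 blocked=[]
Op 6: conn=38 S1=43 S2=68 S3=14 blocked=[]
Op 7: conn=38 S1=61 S2=68 S3=14 blocked=[]
Op 8: conn=22 S1=45 S2=68 S3=14 blocked=[]
Op 9: conn=2 S1=45 S2=48 S3=14 blocked=[]
Op 10: conn=2 S1=68 S2=48 S3=14 blocked=[]

Answer: 2 68 48 14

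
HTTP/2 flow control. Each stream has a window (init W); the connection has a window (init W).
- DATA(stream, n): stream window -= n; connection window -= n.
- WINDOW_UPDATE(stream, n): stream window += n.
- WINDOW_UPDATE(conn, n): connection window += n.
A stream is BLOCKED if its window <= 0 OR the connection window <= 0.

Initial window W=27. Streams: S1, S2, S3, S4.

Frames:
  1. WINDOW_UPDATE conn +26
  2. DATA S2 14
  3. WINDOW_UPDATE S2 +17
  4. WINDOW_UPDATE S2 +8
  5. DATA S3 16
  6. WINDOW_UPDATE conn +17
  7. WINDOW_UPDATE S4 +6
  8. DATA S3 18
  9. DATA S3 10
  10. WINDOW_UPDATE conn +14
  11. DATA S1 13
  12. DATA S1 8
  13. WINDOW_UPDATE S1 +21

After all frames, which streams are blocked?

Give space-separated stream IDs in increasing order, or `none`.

Answer: S3

Derivation:
Op 1: conn=53 S1=27 S2=27 S3=27 S4=27 blocked=[]
Op 2: conn=39 S1=27 S2=13 S3=27 S4=27 blocked=[]
Op 3: conn=39 S1=27 S2=30 S3=27 S4=27 blocked=[]
Op 4: conn=39 S1=27 S2=38 S3=27 S4=27 blocked=[]
Op 5: conn=23 S1=27 S2=38 S3=11 S4=27 blocked=[]
Op 6: conn=40 S1=27 S2=38 S3=11 S4=27 blocked=[]
Op 7: conn=40 S1=27 S2=38 S3=11 S4=33 blocked=[]
Op 8: conn=22 S1=27 S2=38 S3=-7 S4=33 blocked=[3]
Op 9: conn=12 S1=27 S2=38 S3=-17 S4=33 blocked=[3]
Op 10: conn=26 S1=27 S2=38 S3=-17 S4=33 blocked=[3]
Op 11: conn=13 S1=14 S2=38 S3=-17 S4=33 blocked=[3]
Op 12: conn=5 S1=6 S2=38 S3=-17 S4=33 blocked=[3]
Op 13: conn=5 S1=27 S2=38 S3=-17 S4=33 blocked=[3]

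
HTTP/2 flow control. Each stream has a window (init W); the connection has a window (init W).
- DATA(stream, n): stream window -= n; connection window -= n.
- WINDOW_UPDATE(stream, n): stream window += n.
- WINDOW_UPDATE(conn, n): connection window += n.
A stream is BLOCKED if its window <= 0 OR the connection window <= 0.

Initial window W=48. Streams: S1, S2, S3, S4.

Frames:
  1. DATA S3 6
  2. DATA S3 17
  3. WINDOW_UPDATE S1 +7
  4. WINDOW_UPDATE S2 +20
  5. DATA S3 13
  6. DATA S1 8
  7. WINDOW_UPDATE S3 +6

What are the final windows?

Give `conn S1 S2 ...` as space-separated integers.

Op 1: conn=42 S1=48 S2=48 S3=42 S4=48 blocked=[]
Op 2: conn=25 S1=48 S2=48 S3=25 S4=48 blocked=[]
Op 3: conn=25 S1=55 S2=48 S3=25 S4=48 blocked=[]
Op 4: conn=25 S1=55 S2=68 S3=25 S4=48 blocked=[]
Op 5: conn=12 S1=55 S2=68 S3=12 S4=48 blocked=[]
Op 6: conn=4 S1=47 S2=68 S3=12 S4=48 blocked=[]
Op 7: conn=4 S1=47 S2=68 S3=18 S4=48 blocked=[]

Answer: 4 47 68 18 48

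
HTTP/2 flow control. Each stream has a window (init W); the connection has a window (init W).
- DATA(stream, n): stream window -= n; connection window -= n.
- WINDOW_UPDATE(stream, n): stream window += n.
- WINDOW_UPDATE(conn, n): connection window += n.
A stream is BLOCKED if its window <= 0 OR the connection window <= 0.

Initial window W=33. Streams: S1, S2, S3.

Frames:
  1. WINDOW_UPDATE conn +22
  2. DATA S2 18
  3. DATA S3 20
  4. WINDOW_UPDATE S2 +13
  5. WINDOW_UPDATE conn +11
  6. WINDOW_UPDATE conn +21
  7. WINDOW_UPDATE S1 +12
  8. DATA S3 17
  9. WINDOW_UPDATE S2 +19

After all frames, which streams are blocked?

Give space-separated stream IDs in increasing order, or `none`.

Op 1: conn=55 S1=33 S2=33 S3=33 blocked=[]
Op 2: conn=37 S1=33 S2=15 S3=33 blocked=[]
Op 3: conn=17 S1=33 S2=15 S3=13 blocked=[]
Op 4: conn=17 S1=33 S2=28 S3=13 blocked=[]
Op 5: conn=28 S1=33 S2=28 S3=13 blocked=[]
Op 6: conn=49 S1=33 S2=28 S3=13 blocked=[]
Op 7: conn=49 S1=45 S2=28 S3=13 blocked=[]
Op 8: conn=32 S1=45 S2=28 S3=-4 blocked=[3]
Op 9: conn=32 S1=45 S2=47 S3=-4 blocked=[3]

Answer: S3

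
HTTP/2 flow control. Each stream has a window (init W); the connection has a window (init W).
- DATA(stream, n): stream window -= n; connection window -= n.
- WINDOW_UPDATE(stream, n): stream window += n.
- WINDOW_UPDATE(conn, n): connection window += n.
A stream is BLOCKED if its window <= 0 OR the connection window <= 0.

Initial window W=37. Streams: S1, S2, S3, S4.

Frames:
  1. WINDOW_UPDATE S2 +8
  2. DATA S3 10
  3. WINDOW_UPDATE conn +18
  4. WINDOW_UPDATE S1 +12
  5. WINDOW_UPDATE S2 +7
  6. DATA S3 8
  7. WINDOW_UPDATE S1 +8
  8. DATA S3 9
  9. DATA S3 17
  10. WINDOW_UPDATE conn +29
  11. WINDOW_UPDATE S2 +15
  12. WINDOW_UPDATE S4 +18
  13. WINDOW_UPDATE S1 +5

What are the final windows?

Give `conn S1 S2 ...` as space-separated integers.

Answer: 40 62 67 -7 55

Derivation:
Op 1: conn=37 S1=37 S2=45 S3=37 S4=37 blocked=[]
Op 2: conn=27 S1=37 S2=45 S3=27 S4=37 blocked=[]
Op 3: conn=45 S1=37 S2=45 S3=27 S4=37 blocked=[]
Op 4: conn=45 S1=49 S2=45 S3=27 S4=37 blocked=[]
Op 5: conn=45 S1=49 S2=52 S3=27 S4=37 blocked=[]
Op 6: conn=37 S1=49 S2=52 S3=19 S4=37 blocked=[]
Op 7: conn=37 S1=57 S2=52 S3=19 S4=37 blocked=[]
Op 8: conn=28 S1=57 S2=52 S3=10 S4=37 blocked=[]
Op 9: conn=11 S1=57 S2=52 S3=-7 S4=37 blocked=[3]
Op 10: conn=40 S1=57 S2=52 S3=-7 S4=37 blocked=[3]
Op 11: conn=40 S1=57 S2=67 S3=-7 S4=37 blocked=[3]
Op 12: conn=40 S1=57 S2=67 S3=-7 S4=55 blocked=[3]
Op 13: conn=40 S1=62 S2=67 S3=-7 S4=55 blocked=[3]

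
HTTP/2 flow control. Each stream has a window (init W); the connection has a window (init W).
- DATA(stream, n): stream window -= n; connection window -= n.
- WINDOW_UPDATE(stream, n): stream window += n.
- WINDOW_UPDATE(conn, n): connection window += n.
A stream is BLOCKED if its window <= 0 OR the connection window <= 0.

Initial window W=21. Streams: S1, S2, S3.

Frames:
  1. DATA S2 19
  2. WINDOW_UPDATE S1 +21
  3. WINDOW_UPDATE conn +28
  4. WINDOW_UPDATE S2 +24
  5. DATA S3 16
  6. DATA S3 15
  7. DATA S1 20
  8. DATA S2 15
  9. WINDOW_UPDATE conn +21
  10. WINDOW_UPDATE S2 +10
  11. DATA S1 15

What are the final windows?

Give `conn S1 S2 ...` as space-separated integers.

Answer: -30 7 21 -10

Derivation:
Op 1: conn=2 S1=21 S2=2 S3=21 blocked=[]
Op 2: conn=2 S1=42 S2=2 S3=21 blocked=[]
Op 3: conn=30 S1=42 S2=2 S3=21 blocked=[]
Op 4: conn=30 S1=42 S2=26 S3=21 blocked=[]
Op 5: conn=14 S1=42 S2=26 S3=5 blocked=[]
Op 6: conn=-1 S1=42 S2=26 S3=-10 blocked=[1, 2, 3]
Op 7: conn=-21 S1=22 S2=26 S3=-10 blocked=[1, 2, 3]
Op 8: conn=-36 S1=22 S2=11 S3=-10 blocked=[1, 2, 3]
Op 9: conn=-15 S1=22 S2=11 S3=-10 blocked=[1, 2, 3]
Op 10: conn=-15 S1=22 S2=21 S3=-10 blocked=[1, 2, 3]
Op 11: conn=-30 S1=7 S2=21 S3=-10 blocked=[1, 2, 3]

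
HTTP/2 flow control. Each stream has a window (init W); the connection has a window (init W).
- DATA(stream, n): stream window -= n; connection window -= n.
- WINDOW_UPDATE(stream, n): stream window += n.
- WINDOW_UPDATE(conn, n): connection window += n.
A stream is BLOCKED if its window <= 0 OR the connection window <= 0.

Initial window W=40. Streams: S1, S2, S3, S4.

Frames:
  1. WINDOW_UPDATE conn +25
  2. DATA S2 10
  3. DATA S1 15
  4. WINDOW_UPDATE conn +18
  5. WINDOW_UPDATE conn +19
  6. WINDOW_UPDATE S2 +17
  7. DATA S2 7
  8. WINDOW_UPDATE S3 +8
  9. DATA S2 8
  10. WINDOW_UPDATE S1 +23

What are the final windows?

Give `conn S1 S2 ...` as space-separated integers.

Answer: 62 48 32 48 40

Derivation:
Op 1: conn=65 S1=40 S2=40 S3=40 S4=40 blocked=[]
Op 2: conn=55 S1=40 S2=30 S3=40 S4=40 blocked=[]
Op 3: conn=40 S1=25 S2=30 S3=40 S4=40 blocked=[]
Op 4: conn=58 S1=25 S2=30 S3=40 S4=40 blocked=[]
Op 5: conn=77 S1=25 S2=30 S3=40 S4=40 blocked=[]
Op 6: conn=77 S1=25 S2=47 S3=40 S4=40 blocked=[]
Op 7: conn=70 S1=25 S2=40 S3=40 S4=40 blocked=[]
Op 8: conn=70 S1=25 S2=40 S3=48 S4=40 blocked=[]
Op 9: conn=62 S1=25 S2=32 S3=48 S4=40 blocked=[]
Op 10: conn=62 S1=48 S2=32 S3=48 S4=40 blocked=[]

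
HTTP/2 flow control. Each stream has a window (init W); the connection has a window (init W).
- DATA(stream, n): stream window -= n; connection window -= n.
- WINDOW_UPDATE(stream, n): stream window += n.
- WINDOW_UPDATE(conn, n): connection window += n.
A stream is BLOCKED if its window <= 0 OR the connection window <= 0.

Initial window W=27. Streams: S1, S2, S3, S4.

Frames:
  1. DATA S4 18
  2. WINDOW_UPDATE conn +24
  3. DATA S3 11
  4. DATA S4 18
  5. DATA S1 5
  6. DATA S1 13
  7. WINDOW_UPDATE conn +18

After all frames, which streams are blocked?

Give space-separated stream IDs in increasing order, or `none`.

Answer: S4

Derivation:
Op 1: conn=9 S1=27 S2=27 S3=27 S4=9 blocked=[]
Op 2: conn=33 S1=27 S2=27 S3=27 S4=9 blocked=[]
Op 3: conn=22 S1=27 S2=27 S3=16 S4=9 blocked=[]
Op 4: conn=4 S1=27 S2=27 S3=16 S4=-9 blocked=[4]
Op 5: conn=-1 S1=22 S2=27 S3=16 S4=-9 blocked=[1, 2, 3, 4]
Op 6: conn=-14 S1=9 S2=27 S3=16 S4=-9 blocked=[1, 2, 3, 4]
Op 7: conn=4 S1=9 S2=27 S3=16 S4=-9 blocked=[4]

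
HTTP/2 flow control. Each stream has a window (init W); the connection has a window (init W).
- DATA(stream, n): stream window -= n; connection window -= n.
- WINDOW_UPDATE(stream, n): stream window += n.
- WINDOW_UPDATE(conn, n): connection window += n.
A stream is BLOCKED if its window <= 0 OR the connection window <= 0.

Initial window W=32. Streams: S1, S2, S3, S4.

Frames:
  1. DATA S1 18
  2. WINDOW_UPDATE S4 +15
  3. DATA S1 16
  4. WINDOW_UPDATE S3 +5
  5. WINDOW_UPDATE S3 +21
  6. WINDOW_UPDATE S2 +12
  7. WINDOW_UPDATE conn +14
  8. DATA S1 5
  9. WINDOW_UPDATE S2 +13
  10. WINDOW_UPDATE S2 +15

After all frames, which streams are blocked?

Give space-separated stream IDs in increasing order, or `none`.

Op 1: conn=14 S1=14 S2=32 S3=32 S4=32 blocked=[]
Op 2: conn=14 S1=14 S2=32 S3=32 S4=47 blocked=[]
Op 3: conn=-2 S1=-2 S2=32 S3=32 S4=47 blocked=[1, 2, 3, 4]
Op 4: conn=-2 S1=-2 S2=32 S3=37 S4=47 blocked=[1, 2, 3, 4]
Op 5: conn=-2 S1=-2 S2=32 S3=58 S4=47 blocked=[1, 2, 3, 4]
Op 6: conn=-2 S1=-2 S2=44 S3=58 S4=47 blocked=[1, 2, 3, 4]
Op 7: conn=12 S1=-2 S2=44 S3=58 S4=47 blocked=[1]
Op 8: conn=7 S1=-7 S2=44 S3=58 S4=47 blocked=[1]
Op 9: conn=7 S1=-7 S2=57 S3=58 S4=47 blocked=[1]
Op 10: conn=7 S1=-7 S2=72 S3=58 S4=47 blocked=[1]

Answer: S1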